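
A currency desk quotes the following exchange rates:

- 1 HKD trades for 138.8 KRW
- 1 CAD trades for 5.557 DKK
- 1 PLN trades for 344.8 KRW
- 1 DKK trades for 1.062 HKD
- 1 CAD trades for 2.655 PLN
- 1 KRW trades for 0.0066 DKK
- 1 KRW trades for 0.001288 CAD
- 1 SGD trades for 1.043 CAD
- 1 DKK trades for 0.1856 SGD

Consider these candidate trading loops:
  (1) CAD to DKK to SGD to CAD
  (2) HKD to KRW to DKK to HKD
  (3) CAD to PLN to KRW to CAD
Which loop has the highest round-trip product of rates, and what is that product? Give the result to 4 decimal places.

1.1791

(1) 5.557 × 0.1856 × 1.043 = 1.07573
(2) 138.8 × 0.0066 × 1.062 = 0.97288
(3) 2.655 × 344.8 × 0.001288 = 1.17909
Highest is cycle (3) at 1.1791 (>1, arbitrage).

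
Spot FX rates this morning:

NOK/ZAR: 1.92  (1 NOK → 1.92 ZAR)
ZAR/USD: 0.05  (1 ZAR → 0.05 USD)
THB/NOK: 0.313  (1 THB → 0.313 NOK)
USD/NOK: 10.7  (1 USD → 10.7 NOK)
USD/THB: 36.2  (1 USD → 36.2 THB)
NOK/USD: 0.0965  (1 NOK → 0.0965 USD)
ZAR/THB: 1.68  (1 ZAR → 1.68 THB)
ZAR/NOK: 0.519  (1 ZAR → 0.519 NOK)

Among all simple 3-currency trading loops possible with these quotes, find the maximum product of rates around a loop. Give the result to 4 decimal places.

1.0934

THB→NOK→USD→THB: 0.313 × 0.0965 × 36.2 = 1.09340
ZAR→USD→NOK→ZAR: 0.05 × 10.7 × 1.92 = 1.02720
ZAR→THB→NOK→ZAR: 1.68 × 0.313 × 1.92 = 1.00961
Maximum is THB→NOK→USD→THB at 1.0934; arbitrage exists.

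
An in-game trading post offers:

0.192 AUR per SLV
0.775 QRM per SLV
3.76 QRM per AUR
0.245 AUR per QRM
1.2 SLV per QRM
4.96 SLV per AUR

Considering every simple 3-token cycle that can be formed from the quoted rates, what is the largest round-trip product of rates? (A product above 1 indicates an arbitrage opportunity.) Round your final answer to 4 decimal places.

SLV→QRM→AUR→SLV: 0.775 × 0.245 × 4.96 = 0.94178
SLV→AUR→QRM→SLV: 0.192 × 3.76 × 1.2 = 0.86630
Maximum is SLV→QRM→AUR→SLV at 0.9418; no arbitrage — every cycle loses value.

0.9418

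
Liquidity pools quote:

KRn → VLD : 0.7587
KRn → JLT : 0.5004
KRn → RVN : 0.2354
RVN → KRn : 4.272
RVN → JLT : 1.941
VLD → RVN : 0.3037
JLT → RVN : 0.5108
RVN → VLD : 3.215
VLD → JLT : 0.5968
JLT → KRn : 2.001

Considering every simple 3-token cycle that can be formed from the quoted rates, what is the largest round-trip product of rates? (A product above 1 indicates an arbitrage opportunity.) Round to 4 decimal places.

1.0919

RVN→KRn→JLT→RVN: 4.272 × 0.5004 × 0.5108 = 1.09194
VLD→RVN→KRn→VLD: 0.3037 × 4.272 × 0.7587 = 0.98434
VLD→JLT→RVN→VLD: 0.5968 × 0.5108 × 3.215 = 0.98008
RVN→JLT→KRn→RVN: 1.941 × 2.001 × 0.2354 = 0.91428
VLD→JLT→KRn→VLD: 0.5968 × 2.001 × 0.7587 = 0.90604
Maximum is RVN→KRn→JLT→RVN at 1.0919; arbitrage exists.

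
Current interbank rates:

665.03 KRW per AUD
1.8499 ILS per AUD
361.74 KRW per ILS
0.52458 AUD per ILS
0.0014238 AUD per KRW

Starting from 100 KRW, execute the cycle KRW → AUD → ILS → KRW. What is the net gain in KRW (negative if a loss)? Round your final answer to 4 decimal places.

-4.7217

100 KRW × 0.0014238 = 0.14238 AUD
0.14238 AUD × 1.8499 = 0.263388762 ILS
0.263388762 ILS × 361.74 = 95.27825076588 KRW
Net change: 95.27825076588 − 100 = -4.72174923412 KRW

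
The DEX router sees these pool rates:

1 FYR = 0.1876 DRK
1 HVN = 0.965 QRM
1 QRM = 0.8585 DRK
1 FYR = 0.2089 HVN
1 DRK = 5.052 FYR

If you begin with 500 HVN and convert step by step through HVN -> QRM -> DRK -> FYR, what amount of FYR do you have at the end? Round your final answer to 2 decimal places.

2092.67

500 HVN × 0.965 = 482.5 QRM
482.5 QRM × 0.8585 = 414.22625 DRK
414.22625 DRK × 5.052 = 2092.671015 FYR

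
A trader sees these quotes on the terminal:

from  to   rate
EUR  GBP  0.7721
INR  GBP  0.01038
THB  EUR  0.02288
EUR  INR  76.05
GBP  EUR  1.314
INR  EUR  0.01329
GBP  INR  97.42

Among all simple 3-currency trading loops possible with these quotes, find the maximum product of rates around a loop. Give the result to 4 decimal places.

1.0373

EUR→INR→GBP→EUR: 76.05 × 0.01038 × 1.314 = 1.03727
EUR→GBP→INR→EUR: 0.7721 × 97.42 × 0.01329 = 0.99965
Maximum is EUR→INR→GBP→EUR at 1.0373; arbitrage exists.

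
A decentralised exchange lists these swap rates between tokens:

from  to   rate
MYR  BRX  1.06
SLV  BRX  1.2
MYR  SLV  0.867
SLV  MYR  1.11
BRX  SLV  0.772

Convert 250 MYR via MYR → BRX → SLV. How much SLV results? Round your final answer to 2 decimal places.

250 MYR × 1.06 = 265 BRX
265 BRX × 0.772 = 204.58 SLV

204.58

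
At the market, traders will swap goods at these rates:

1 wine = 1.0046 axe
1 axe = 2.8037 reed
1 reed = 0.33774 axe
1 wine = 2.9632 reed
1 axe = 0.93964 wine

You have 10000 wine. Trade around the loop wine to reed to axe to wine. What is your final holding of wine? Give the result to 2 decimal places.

10000 wine × 2.9632 = 29632 reed
29632 reed × 0.33774 = 10007.91168 axe
10007.91168 axe × 0.93964 = 9403.8341309952 wine

9403.83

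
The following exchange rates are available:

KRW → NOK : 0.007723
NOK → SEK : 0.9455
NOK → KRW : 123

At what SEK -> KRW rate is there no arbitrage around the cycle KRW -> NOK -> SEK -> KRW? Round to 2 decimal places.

Known legs of the cycle: 0.007723 × 0.9455 = 0.0073020965
For no arbitrage the full-cycle product must be 1, so the missing rate is 1 / 0.0073020965 ≈ 136.9470.

136.95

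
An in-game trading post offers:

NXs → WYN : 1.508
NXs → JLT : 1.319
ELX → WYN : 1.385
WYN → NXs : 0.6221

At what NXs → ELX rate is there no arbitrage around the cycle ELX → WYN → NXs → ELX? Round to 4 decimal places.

Known legs of the cycle: 1.385 × 0.6221 = 0.8616085
For no arbitrage the full-cycle product must be 1, so the missing rate is 1 / 0.8616085 ≈ 1.160620.

1.1606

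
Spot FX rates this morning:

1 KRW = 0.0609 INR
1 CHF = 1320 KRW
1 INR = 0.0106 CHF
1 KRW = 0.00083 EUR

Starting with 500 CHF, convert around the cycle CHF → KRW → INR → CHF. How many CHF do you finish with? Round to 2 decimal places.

426.06

500 CHF × 1320 = 660000 KRW
660000 KRW × 0.0609 = 40194 INR
40194 INR × 0.0106 = 426.0564 CHF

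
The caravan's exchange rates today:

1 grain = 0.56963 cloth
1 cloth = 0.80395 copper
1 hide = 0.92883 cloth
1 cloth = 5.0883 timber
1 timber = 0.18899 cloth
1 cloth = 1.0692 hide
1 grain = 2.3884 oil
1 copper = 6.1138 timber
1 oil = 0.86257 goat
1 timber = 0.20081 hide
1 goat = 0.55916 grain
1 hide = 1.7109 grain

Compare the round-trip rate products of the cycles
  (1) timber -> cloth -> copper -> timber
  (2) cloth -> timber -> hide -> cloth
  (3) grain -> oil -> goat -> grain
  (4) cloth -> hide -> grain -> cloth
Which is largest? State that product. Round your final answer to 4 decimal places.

(1) 0.18899 × 0.80395 × 6.1138 = 0.92892
(2) 5.0883 × 0.20081 × 0.92883 = 0.94906
(3) 2.3884 × 0.86257 × 0.55916 = 1.15196
(4) 1.0692 × 1.7109 × 0.56963 = 1.04202
Highest is cycle (3) at 1.1520 (>1, arbitrage).

1.1520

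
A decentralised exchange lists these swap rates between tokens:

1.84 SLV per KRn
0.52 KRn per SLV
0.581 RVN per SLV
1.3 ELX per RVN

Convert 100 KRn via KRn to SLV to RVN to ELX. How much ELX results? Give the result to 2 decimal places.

138.98

100 KRn × 1.84 = 184 SLV
184 SLV × 0.581 = 106.904 RVN
106.904 RVN × 1.3 = 138.9752 ELX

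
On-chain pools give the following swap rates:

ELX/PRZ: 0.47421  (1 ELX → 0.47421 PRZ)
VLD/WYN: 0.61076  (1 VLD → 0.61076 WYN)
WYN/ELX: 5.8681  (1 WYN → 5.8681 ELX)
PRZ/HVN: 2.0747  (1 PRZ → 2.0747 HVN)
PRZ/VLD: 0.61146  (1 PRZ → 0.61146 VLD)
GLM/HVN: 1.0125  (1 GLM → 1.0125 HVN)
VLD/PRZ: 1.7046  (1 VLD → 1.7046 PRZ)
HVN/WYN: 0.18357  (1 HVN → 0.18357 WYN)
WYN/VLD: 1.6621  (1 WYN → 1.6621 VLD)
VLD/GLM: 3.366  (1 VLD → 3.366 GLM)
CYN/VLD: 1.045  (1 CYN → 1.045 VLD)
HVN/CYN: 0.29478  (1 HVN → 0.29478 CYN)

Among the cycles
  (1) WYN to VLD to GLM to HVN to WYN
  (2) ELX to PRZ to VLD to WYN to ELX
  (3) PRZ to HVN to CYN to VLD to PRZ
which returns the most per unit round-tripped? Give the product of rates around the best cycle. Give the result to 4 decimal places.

(1) 1.6621 × 3.366 × 1.0125 × 0.18357 = 1.03984
(2) 0.47421 × 0.61146 × 0.61076 × 5.8681 = 1.03922
(3) 2.0747 × 0.29478 × 1.045 × 1.7046 = 1.08941
Highest is cycle (3) at 1.0894 (>1, arbitrage).

1.0894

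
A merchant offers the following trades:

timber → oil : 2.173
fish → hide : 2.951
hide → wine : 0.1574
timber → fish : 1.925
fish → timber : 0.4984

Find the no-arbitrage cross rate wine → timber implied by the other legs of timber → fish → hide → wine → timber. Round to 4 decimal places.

Known legs of the cycle: 1.925 × 2.951 × 0.1574 = 0.894138245
For no arbitrage the full-cycle product must be 1, so the missing rate is 1 / 0.894138245 ≈ 1.118395.

1.1184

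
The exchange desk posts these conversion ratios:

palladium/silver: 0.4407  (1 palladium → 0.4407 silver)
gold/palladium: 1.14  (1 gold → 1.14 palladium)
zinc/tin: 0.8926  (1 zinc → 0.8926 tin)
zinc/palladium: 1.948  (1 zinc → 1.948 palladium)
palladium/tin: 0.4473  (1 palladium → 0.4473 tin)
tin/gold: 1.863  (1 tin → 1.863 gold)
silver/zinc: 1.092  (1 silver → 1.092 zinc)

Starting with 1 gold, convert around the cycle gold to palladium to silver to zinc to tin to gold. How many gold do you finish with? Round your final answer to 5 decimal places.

0.91231

1 gold × 1.14 = 1.14 palladium
1.14 palladium × 0.4407 = 0.502398 silver
0.502398 silver × 1.092 = 0.548618616 zinc
0.548618616 zinc × 0.8926 = 0.4896969766416 tin
0.4896969766416 tin × 1.863 = 0.9123054674833008 gold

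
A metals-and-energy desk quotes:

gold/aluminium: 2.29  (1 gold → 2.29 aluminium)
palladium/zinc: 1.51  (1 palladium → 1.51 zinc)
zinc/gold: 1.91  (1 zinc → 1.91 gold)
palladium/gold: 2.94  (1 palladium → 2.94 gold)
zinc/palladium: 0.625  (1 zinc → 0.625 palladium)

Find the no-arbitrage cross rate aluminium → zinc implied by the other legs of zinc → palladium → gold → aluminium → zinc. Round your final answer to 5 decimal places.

0.23765

Known legs of the cycle: 0.625 × 2.94 × 2.29 = 4.207875
For no arbitrage the full-cycle product must be 1, so the missing rate is 1 / 4.207875 ≈ 0.2376496.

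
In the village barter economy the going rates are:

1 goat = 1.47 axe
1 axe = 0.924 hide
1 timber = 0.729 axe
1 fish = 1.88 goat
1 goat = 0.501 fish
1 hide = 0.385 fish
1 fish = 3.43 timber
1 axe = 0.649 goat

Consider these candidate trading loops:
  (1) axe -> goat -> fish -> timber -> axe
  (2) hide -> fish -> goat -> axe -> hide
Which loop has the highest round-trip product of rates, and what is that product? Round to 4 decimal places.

0.9831

(1) 0.649 × 0.501 × 3.43 × 0.729 = 0.81303
(2) 0.385 × 1.88 × 1.47 × 0.924 = 0.98312
Highest is cycle (2) at 0.9831 (≤1, no arbitrage).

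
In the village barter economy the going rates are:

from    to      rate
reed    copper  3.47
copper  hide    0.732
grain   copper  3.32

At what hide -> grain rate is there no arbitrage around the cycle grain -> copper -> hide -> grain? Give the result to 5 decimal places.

Known legs of the cycle: 3.32 × 0.732 = 2.43024
For no arbitrage the full-cycle product must be 1, so the missing rate is 1 / 2.43024 ≈ 0.4114820.

0.41148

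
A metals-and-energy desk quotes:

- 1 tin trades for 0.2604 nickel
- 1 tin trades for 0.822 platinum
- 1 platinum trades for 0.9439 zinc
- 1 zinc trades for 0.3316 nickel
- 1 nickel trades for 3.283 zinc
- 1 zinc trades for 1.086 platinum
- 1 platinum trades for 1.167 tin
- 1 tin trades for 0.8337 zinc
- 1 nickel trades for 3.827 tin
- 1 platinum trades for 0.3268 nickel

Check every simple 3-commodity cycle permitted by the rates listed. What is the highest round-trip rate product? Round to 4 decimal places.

1.1652

nickel→zinc→platinum→nickel: 3.283 × 1.086 × 0.3268 = 1.16515
tin→zinc→nickel→tin: 0.8337 × 0.3316 × 3.827 = 1.05799
tin→zinc→platinum→tin: 0.8337 × 1.086 × 1.167 = 1.05660
tin→platinum→nickel→tin: 0.822 × 0.3268 × 3.827 = 1.02805
Maximum is nickel→zinc→platinum→nickel at 1.1652; arbitrage exists.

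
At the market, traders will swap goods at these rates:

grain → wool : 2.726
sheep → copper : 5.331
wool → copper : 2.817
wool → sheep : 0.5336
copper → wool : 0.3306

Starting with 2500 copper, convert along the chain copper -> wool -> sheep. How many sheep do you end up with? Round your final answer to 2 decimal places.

441.02

2500 copper × 0.3306 = 826.5 wool
826.5 wool × 0.5336 = 441.0204 sheep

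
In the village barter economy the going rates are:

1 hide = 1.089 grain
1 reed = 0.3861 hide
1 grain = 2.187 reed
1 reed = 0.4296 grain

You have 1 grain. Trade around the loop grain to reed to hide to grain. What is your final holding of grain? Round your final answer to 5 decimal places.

0.91955

1 grain × 2.187 = 2.187 reed
2.187 reed × 0.3861 = 0.8444007 hide
0.8444007 hide × 1.089 = 0.9195523623 grain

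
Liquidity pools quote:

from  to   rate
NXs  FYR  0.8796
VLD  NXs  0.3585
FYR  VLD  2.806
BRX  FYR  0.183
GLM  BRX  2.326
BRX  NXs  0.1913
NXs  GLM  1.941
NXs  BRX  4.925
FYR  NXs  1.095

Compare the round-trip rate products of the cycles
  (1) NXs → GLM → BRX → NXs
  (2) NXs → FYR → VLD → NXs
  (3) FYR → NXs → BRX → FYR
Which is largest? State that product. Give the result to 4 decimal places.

(1) 1.941 × 2.326 × 0.1913 = 0.86367
(2) 0.8796 × 2.806 × 0.3585 = 0.88483
(3) 1.095 × 4.925 × 0.183 = 0.98690
Highest is cycle (3) at 0.9869 (≤1, no arbitrage).

0.9869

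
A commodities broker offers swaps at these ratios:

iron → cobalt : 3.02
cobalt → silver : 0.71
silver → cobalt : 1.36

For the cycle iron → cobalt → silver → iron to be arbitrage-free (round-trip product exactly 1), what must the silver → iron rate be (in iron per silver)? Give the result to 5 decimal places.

Known legs of the cycle: 3.02 × 0.71 = 2.1442
For no arbitrage the full-cycle product must be 1, so the missing rate is 1 / 2.1442 ≈ 0.4663744.

0.46637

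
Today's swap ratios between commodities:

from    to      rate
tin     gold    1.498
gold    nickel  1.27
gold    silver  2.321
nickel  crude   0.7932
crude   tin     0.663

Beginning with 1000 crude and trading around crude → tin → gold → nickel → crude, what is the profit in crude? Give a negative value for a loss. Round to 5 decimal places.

0.48773

1000 crude × 0.663 = 663 tin
663 tin × 1.498 = 993.174 gold
993.174 gold × 1.27 = 1261.33098 nickel
1261.33098 nickel × 0.7932 = 1000.487733336 crude
Net change: 1000.487733336 − 1000 = 0.487733336 crude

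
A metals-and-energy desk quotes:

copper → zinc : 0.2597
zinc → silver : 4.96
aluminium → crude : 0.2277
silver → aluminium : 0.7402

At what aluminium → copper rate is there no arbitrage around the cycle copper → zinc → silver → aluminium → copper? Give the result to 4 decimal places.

Known legs of the cycle: 0.2597 × 4.96 × 0.7402 = 0.9534605024
For no arbitrage the full-cycle product must be 1, so the missing rate is 1 / 0.9534605024 ≈ 1.048811.

1.0488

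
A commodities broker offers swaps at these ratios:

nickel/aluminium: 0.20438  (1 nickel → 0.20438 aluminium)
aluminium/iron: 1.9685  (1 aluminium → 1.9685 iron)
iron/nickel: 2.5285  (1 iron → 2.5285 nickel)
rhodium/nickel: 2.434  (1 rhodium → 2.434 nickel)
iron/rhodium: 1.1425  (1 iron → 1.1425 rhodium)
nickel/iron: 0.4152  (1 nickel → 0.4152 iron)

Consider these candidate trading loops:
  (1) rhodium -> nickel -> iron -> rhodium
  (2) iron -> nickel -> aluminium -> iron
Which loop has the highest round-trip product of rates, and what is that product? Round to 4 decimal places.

(1) 2.434 × 0.4152 × 1.1425 = 1.15461
(2) 2.5285 × 0.20438 × 1.9685 = 1.01727
Highest is cycle (1) at 1.1546 (>1, arbitrage).

1.1546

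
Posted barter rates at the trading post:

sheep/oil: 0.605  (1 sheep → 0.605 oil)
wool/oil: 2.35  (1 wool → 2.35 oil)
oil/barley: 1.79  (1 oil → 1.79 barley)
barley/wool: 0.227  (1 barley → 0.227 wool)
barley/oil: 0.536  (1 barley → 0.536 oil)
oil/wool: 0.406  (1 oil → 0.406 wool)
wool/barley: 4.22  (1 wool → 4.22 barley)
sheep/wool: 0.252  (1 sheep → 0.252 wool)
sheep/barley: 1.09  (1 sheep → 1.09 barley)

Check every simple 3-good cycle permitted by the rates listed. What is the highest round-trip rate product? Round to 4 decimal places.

0.9549

barley→wool→oil→barley: 0.227 × 2.35 × 1.79 = 0.95488
barley→oil→wool→barley: 0.536 × 0.406 × 4.22 = 0.91834
Maximum is barley→wool→oil→barley at 0.9549; no arbitrage — every cycle loses value.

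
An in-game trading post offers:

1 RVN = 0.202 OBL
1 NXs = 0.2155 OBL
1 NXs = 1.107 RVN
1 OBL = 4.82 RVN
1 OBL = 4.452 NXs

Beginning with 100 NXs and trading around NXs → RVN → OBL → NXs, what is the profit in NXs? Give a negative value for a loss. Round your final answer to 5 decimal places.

-0.44705

100 NXs × 1.107 = 110.7 RVN
110.7 RVN × 0.202 = 22.3614 OBL
22.3614 OBL × 4.452 = 99.5529528 NXs
Net change: 99.5529528 − 100 = -0.4470472 NXs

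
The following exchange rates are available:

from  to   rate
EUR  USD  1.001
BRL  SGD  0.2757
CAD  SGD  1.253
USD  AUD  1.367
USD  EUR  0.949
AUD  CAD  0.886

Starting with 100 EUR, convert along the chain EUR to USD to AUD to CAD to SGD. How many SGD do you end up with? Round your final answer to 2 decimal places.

100 EUR × 1.001 = 100.1 USD
100.1 USD × 1.367 = 136.8367 AUD
136.8367 AUD × 0.886 = 121.2373162 CAD
121.2373162 CAD × 1.253 = 151.9103571986 SGD

151.91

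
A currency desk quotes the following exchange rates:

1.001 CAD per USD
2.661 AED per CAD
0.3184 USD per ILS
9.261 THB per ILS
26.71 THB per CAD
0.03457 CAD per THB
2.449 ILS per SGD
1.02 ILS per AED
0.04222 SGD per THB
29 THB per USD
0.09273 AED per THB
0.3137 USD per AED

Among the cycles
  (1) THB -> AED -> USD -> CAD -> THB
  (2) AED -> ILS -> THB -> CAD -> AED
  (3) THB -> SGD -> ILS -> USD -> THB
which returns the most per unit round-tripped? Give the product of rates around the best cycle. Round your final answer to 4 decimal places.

(1) 0.09273 × 0.3137 × 1.001 × 26.71 = 0.77775
(2) 1.02 × 9.261 × 0.03457 × 2.661 = 0.86897
(3) 0.04222 × 2.449 × 0.3184 × 29 = 0.95472
Highest is cycle (3) at 0.9547 (≤1, no arbitrage).

0.9547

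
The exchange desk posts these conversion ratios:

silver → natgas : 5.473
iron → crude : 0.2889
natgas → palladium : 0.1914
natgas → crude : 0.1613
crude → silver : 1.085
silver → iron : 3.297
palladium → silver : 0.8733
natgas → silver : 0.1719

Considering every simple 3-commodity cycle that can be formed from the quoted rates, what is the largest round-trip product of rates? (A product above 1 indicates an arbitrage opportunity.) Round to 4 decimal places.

silver→iron→crude→silver: 3.297 × 0.2889 × 1.085 = 1.03347
silver→natgas→crude→silver: 5.473 × 0.1613 × 1.085 = 0.95783
silver→natgas→palladium→silver: 5.473 × 0.1914 × 0.8733 = 0.91481
Maximum is silver→iron→crude→silver at 1.0335; arbitrage exists.

1.0335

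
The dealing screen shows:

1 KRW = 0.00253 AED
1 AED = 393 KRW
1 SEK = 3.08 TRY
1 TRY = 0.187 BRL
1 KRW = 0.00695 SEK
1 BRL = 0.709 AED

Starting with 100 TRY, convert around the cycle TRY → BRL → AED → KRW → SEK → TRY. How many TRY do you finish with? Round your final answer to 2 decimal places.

100 TRY × 0.187 = 18.7 BRL
18.7 BRL × 0.709 = 13.2583 AED
13.2583 AED × 393 = 5210.5119 KRW
5210.5119 KRW × 0.00695 = 36.213057705 SEK
36.213057705 SEK × 3.08 = 111.5362177314 TRY

111.54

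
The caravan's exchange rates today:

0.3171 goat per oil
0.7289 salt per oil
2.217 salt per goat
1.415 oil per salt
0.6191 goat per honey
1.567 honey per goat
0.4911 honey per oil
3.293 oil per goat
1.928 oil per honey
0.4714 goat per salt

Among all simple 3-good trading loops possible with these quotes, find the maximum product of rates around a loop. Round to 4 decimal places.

1.1315

salt→goat→oil→salt: 0.4714 × 3.293 × 0.7289 = 1.13149
honey→goat→oil→honey: 0.6191 × 3.293 × 0.4911 = 1.00120
salt→oil→goat→salt: 1.415 × 0.3171 × 2.217 = 0.99476
honey→oil→goat→honey: 1.928 × 0.3171 × 1.567 = 0.95801
Maximum is salt→goat→oil→salt at 1.1315; arbitrage exists.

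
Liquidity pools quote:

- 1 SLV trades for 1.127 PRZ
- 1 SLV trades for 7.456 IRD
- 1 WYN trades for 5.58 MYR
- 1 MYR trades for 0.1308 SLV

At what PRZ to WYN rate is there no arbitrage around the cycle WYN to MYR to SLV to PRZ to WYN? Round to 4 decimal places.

Known legs of the cycle: 5.58 × 0.1308 × 1.127 = 0.822556728
For no arbitrage the full-cycle product must be 1, so the missing rate is 1 / 0.822556728 ≈ 1.215722.

1.2157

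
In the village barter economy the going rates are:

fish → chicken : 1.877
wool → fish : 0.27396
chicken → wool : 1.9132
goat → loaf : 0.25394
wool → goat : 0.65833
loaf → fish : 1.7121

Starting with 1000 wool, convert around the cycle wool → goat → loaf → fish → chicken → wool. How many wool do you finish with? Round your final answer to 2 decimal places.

1027.85

1000 wool × 0.65833 = 658.33 goat
658.33 goat × 0.25394 = 167.1763202 loaf
167.1763202 loaf × 1.7121 = 286.22257781442 fish
286.22257781442 fish × 1.877 = 537.23977855766634 chicken
537.23977855766634 chicken × 1.9132 = 1027.847144336527241688 wool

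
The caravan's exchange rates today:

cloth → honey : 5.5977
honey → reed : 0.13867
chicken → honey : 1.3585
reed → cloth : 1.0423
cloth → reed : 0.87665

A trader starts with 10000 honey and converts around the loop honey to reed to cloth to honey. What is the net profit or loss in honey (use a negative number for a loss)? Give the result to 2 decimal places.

10000 honey × 0.13867 = 1386.7 reed
1386.7 reed × 1.0423 = 1445.35741 cloth
1445.35741 cloth × 5.5977 = 8090.677173957 honey
Net change: 8090.677173957 − 10000 = -1909.322826043 honey

-1909.32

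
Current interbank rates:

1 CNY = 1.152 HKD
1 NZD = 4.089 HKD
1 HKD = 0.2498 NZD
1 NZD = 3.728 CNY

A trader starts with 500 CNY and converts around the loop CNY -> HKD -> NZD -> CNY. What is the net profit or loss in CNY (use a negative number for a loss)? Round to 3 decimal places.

500 CNY × 1.152 = 576 HKD
576 HKD × 0.2498 = 143.8848 NZD
143.8848 NZD × 3.728 = 536.4025344 CNY
Net change: 536.4025344 − 500 = 36.4025344 CNY

36.403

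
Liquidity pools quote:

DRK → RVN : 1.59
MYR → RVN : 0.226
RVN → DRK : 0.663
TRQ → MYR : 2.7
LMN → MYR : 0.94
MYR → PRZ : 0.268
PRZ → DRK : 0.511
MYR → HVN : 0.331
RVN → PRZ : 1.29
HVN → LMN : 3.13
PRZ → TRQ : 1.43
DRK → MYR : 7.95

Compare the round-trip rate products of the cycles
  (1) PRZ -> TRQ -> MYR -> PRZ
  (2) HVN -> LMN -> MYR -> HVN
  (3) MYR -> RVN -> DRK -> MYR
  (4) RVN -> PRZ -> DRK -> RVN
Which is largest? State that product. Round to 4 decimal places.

1.1912

(1) 1.43 × 2.7 × 0.268 = 1.03475
(2) 3.13 × 0.94 × 0.331 = 0.97387
(3) 0.226 × 0.663 × 7.95 = 1.19121
(4) 1.29 × 0.511 × 1.59 = 1.04811
Highest is cycle (3) at 1.1912 (>1, arbitrage).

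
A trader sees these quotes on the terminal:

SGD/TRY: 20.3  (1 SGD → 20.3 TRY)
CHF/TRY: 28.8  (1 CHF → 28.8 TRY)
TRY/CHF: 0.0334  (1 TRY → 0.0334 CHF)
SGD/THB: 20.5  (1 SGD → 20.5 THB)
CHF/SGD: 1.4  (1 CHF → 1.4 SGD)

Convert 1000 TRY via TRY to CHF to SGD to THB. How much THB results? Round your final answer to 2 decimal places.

1000 TRY × 0.0334 = 33.4 CHF
33.4 CHF × 1.4 = 46.76 SGD
46.76 SGD × 20.5 = 958.58 THB

958.58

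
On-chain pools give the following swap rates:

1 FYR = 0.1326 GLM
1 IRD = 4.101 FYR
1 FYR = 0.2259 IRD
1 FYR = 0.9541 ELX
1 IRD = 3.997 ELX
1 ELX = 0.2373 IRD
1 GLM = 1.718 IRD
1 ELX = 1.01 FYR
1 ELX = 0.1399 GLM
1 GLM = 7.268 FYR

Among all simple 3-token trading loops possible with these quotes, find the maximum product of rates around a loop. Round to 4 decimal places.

ELX→GLM→FYR→ELX: 0.1399 × 7.268 × 0.9541 = 0.97012
ELX→GLM→IRD→ELX: 0.1399 × 1.718 × 3.997 = 0.96067
GLM→IRD→FYR→GLM: 1.718 × 4.101 × 0.1326 = 0.93424
ELX→IRD→FYR→ELX: 0.2373 × 4.101 × 0.9541 = 0.92850
ELX→FYR→IRD→ELX: 1.01 × 0.2259 × 3.997 = 0.91195
Maximum is ELX→GLM→FYR→ELX at 0.9701; no arbitrage — every cycle loses value.

0.9701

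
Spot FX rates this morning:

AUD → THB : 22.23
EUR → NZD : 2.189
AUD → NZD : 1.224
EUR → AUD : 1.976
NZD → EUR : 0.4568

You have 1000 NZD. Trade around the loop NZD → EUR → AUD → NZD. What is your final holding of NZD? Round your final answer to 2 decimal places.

1104.83

1000 NZD × 0.4568 = 456.8 EUR
456.8 EUR × 1.976 = 902.6368 AUD
902.6368 AUD × 1.224 = 1104.8274432 NZD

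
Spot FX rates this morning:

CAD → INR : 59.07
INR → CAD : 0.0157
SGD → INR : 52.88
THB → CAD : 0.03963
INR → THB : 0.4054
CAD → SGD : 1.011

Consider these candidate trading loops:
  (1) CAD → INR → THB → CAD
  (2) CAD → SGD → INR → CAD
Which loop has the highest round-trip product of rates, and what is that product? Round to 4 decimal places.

0.9490

(1) 59.07 × 0.4054 × 0.03963 = 0.94902
(2) 1.011 × 52.88 × 0.0157 = 0.83935
Highest is cycle (1) at 0.9490 (≤1, no arbitrage).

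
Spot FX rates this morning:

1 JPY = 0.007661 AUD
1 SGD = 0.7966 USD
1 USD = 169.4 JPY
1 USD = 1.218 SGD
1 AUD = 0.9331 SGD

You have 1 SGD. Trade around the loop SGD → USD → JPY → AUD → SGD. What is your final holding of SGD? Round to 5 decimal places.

0.96464

1 SGD × 0.7966 = 0.7966 USD
0.7966 USD × 169.4 = 134.94404 JPY
134.94404 JPY × 0.007661 = 1.03380629044 AUD
1.03380629044 AUD × 0.9331 = 0.964644649609564 SGD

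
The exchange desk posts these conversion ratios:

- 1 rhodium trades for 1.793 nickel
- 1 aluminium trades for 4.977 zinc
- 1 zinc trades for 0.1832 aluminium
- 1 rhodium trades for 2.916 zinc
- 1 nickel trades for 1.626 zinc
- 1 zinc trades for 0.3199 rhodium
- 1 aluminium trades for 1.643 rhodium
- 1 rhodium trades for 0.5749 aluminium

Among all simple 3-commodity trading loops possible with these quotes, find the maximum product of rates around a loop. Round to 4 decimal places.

0.9326

nickel→zinc→rhodium→nickel: 1.626 × 0.3199 × 1.793 = 0.93264
rhodium→aluminium→zinc→rhodium: 0.5749 × 4.977 × 0.3199 = 0.91532
rhodium→zinc→aluminium→rhodium: 2.916 × 0.1832 × 1.643 = 0.87771
Maximum is nickel→zinc→rhodium→nickel at 0.9326; no arbitrage — every cycle loses value.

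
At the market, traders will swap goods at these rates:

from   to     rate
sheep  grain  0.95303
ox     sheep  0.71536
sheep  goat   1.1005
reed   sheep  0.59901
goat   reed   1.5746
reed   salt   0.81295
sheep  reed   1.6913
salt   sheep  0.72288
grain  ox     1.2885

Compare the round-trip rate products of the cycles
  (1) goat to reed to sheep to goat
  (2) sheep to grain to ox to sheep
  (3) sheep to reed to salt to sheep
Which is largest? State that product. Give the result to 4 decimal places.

(1) 1.5746 × 0.59901 × 1.1005 = 1.03799
(2) 0.95303 × 1.2885 × 0.71536 = 0.87845
(3) 1.6913 × 0.81295 × 0.72288 = 0.99392
Highest is cycle (1) at 1.0380 (>1, arbitrage).

1.0380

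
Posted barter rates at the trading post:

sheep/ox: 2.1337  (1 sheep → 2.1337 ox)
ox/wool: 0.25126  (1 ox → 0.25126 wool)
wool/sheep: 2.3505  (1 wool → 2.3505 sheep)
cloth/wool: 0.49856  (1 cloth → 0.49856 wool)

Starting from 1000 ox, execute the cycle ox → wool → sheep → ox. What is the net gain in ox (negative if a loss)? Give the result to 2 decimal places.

260.13

1000 ox × 0.25126 = 251.26 wool
251.26 wool × 2.3505 = 590.58663 sheep
590.58663 sheep × 2.1337 = 1260.134692431 ox
Net change: 1260.134692431 − 1000 = 260.134692431 ox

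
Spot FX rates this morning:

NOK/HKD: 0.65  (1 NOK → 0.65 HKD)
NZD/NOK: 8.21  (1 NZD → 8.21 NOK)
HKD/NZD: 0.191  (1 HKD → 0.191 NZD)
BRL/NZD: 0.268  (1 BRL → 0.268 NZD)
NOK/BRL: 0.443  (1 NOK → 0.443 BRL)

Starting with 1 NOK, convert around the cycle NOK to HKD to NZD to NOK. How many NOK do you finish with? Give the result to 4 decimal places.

1.0193

1 NOK × 0.65 = 0.65 HKD
0.65 HKD × 0.191 = 0.12415 NZD
0.12415 NZD × 8.21 = 1.0192715 NOK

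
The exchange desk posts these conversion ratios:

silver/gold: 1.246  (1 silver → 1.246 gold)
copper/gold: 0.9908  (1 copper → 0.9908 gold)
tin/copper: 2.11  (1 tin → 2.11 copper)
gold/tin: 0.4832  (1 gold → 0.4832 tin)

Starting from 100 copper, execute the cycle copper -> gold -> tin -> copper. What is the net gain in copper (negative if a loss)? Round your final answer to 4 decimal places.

1.0172

100 copper × 0.9908 = 99.08 gold
99.08 gold × 0.4832 = 47.875456 tin
47.875456 tin × 2.11 = 101.01721216 copper
Net change: 101.01721216 − 100 = 1.01721216 copper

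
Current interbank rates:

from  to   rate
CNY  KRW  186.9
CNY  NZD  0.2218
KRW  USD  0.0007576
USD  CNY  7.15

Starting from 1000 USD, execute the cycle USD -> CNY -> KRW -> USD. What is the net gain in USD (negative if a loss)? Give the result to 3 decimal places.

1000 USD × 7.15 = 7150 CNY
7150 CNY × 186.9 = 1336335 KRW
1336335 KRW × 0.0007576 = 1012.407396 USD
Net change: 1012.407396 − 1000 = 12.407396 USD

12.407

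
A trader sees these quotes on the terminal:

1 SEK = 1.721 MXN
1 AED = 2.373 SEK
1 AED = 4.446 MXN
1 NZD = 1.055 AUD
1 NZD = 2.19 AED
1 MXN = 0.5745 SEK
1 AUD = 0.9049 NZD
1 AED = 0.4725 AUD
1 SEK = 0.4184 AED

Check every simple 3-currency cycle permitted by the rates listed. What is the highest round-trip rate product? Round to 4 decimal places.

SEK→AED→MXN→SEK: 0.4184 × 4.446 × 0.5745 = 1.06869
NZD→AED→AUD→NZD: 2.19 × 0.4725 × 0.9049 = 0.93637
Maximum is SEK→AED→MXN→SEK at 1.0687; arbitrage exists.

1.0687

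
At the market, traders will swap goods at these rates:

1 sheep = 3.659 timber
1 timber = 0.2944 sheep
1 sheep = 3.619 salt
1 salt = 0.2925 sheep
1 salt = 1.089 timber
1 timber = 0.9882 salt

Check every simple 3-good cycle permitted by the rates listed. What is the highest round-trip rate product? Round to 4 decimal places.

timber→sheep→salt→timber: 0.2944 × 3.619 × 1.089 = 1.16026
timber→salt→sheep→timber: 0.9882 × 0.2925 × 3.659 = 1.05763
Maximum is timber→sheep→salt→timber at 1.1603; arbitrage exists.

1.1603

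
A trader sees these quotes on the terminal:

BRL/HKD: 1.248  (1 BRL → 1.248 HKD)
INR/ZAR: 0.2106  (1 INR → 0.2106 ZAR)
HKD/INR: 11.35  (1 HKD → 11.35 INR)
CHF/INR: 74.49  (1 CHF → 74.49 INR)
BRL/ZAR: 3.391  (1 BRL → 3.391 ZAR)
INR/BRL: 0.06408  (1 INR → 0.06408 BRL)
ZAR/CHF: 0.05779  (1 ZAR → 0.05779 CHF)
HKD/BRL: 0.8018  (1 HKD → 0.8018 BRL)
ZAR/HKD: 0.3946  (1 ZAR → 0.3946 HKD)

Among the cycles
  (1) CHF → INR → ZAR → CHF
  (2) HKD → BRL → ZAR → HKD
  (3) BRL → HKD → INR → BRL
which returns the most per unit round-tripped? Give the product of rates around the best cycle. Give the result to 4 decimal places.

1.0729

(1) 74.49 × 0.2106 × 0.05779 = 0.90659
(2) 0.8018 × 3.391 × 0.3946 = 1.07288
(3) 1.248 × 11.35 × 0.06408 = 0.90768
Highest is cycle (2) at 1.0729 (>1, arbitrage).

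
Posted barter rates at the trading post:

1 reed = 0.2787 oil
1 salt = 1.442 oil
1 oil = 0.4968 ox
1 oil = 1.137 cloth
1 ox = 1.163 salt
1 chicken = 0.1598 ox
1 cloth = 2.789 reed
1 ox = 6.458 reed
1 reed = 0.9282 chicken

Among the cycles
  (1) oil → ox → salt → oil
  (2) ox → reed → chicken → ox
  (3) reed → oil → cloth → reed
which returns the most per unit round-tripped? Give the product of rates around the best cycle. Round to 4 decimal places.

0.9579

(1) 0.4968 × 1.163 × 1.442 = 0.83316
(2) 6.458 × 0.9282 × 0.1598 = 0.95789
(3) 0.2787 × 1.137 × 2.789 = 0.88378
Highest is cycle (2) at 0.9579 (≤1, no arbitrage).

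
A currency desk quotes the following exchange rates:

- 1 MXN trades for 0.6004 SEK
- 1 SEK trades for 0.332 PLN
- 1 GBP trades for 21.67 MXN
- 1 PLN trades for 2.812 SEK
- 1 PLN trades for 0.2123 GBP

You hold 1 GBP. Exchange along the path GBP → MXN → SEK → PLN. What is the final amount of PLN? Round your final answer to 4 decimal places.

4.3195

1 GBP × 21.67 = 21.67 MXN
21.67 MXN × 0.6004 = 13.010668 SEK
13.010668 SEK × 0.332 = 4.319541776 PLN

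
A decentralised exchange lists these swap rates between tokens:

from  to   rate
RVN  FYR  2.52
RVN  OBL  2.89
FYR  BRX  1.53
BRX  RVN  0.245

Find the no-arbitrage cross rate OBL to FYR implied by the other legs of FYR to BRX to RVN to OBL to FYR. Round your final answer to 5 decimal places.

Known legs of the cycle: 1.53 × 0.245 × 2.89 = 1.0833165
For no arbitrage the full-cycle product must be 1, so the missing rate is 1 / 1.0833165 ≈ 0.9230913.

0.92309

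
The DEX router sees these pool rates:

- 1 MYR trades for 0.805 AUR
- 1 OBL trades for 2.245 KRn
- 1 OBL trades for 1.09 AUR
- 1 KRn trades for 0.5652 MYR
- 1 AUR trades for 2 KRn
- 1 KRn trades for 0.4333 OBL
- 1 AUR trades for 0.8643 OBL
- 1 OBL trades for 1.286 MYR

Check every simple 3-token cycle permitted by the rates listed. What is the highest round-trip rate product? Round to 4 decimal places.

KRn→OBL→AUR→KRn: 0.4333 × 1.09 × 2 = 0.94459
KRn→MYR→AUR→KRn: 0.5652 × 0.805 × 2 = 0.90997
OBL→MYR→AUR→OBL: 1.286 × 0.805 × 0.8643 = 0.89475
Maximum is KRn→OBL→AUR→KRn at 0.9446; no arbitrage — every cycle loses value.

0.9446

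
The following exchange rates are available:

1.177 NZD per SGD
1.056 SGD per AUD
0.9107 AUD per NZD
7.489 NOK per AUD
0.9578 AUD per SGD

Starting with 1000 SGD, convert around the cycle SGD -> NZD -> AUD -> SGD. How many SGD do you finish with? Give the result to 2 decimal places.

1131.92

1000 SGD × 1.177 = 1177 NZD
1177 NZD × 0.9107 = 1071.8939 AUD
1071.8939 AUD × 1.056 = 1131.9199584 SGD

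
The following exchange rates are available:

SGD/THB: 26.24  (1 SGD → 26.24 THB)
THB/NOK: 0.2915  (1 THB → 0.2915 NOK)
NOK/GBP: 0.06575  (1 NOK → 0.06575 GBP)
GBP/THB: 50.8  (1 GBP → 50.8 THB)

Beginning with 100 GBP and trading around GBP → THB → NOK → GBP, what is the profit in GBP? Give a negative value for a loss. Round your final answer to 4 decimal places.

-2.6361

100 GBP × 50.8 = 5080 THB
5080 THB × 0.2915 = 1480.82 NOK
1480.82 NOK × 0.06575 = 97.363915 GBP
Net change: 97.363915 − 100 = -2.636085 GBP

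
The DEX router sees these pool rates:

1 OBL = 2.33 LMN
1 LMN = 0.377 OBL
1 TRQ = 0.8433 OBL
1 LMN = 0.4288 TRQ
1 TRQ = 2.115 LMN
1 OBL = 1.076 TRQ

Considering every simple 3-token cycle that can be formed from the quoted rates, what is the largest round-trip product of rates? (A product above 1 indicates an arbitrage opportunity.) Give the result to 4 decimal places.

0.8580

TRQ→LMN→OBL→TRQ: 2.115 × 0.377 × 1.076 = 0.85795
TRQ→OBL→LMN→TRQ: 0.8433 × 2.33 × 0.4288 = 0.84254
Maximum is TRQ→LMN→OBL→TRQ at 0.8580; no arbitrage — every cycle loses value.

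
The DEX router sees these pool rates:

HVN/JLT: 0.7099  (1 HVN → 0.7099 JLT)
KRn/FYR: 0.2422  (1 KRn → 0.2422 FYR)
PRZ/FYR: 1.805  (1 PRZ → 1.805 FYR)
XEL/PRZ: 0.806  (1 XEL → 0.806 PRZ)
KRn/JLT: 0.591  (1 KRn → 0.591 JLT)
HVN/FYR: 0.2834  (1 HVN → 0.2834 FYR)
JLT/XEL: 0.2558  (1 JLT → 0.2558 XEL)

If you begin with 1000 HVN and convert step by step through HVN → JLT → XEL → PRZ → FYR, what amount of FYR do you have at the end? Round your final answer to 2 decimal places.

264.19

1000 HVN × 0.7099 = 709.9 JLT
709.9 JLT × 0.2558 = 181.59242 XEL
181.59242 XEL × 0.806 = 146.36349052 PRZ
146.36349052 PRZ × 1.805 = 264.1861003886 FYR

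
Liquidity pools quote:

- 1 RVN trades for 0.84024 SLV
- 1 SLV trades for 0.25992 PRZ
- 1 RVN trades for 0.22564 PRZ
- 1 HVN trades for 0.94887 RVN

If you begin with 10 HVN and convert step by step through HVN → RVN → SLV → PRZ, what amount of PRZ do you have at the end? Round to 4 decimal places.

10 HVN × 0.94887 = 9.4887 RVN
9.4887 RVN × 0.84024 = 7.972785288 SLV
7.972785288 SLV × 0.25992 = 2.07228635205696 PRZ

2.0723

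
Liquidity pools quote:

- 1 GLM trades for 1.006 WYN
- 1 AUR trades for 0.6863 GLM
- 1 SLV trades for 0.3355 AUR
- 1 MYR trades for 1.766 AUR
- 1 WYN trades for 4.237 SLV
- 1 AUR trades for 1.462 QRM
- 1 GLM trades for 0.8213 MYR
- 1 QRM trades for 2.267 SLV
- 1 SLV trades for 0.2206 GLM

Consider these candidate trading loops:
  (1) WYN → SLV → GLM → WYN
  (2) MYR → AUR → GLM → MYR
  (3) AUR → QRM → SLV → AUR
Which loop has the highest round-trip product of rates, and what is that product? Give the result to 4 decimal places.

1.1120

(1) 4.237 × 0.2206 × 1.006 = 0.94029
(2) 1.766 × 0.6863 × 0.8213 = 0.99542
(3) 1.462 × 2.267 × 0.3355 = 1.11197
Highest is cycle (3) at 1.1120 (>1, arbitrage).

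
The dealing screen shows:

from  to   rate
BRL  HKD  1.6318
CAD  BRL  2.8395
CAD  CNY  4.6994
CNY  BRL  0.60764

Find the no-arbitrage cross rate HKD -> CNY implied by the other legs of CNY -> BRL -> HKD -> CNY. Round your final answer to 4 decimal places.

1.0085

Known legs of the cycle: 0.60764 × 1.6318 = 0.991546952
For no arbitrage the full-cycle product must be 1, so the missing rate is 1 / 0.991546952 ≈ 1.008525.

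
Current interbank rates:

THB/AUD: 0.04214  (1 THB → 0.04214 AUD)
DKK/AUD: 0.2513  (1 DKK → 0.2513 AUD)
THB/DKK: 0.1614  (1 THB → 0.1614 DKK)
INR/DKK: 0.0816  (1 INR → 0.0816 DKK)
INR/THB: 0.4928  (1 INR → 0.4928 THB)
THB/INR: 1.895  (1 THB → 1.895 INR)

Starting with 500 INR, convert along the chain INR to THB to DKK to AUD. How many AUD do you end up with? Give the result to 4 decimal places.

500 INR × 0.4928 = 246.4 THB
246.4 THB × 0.1614 = 39.76896 DKK
39.76896 DKK × 0.2513 = 9.993939648 AUD

9.9939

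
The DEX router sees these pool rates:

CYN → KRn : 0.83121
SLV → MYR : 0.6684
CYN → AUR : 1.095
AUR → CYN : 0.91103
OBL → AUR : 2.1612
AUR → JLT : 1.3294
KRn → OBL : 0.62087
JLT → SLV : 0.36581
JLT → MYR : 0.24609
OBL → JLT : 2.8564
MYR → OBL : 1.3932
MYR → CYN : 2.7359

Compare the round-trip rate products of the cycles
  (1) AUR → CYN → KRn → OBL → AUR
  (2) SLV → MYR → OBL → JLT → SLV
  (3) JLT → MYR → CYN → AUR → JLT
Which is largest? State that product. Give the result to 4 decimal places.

1.0161

(1) 0.91103 × 0.83121 × 0.62087 × 2.1612 = 1.01611
(2) 0.6684 × 1.3932 × 2.8564 × 0.36581 = 0.97303
(3) 0.24609 × 2.7359 × 1.095 × 1.3294 = 0.98009
Highest is cycle (1) at 1.0161 (>1, arbitrage).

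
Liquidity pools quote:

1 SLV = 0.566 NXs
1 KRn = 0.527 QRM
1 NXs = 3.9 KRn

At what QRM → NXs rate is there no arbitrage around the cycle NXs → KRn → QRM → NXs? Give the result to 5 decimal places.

Known legs of the cycle: 3.9 × 0.527 = 2.0553
For no arbitrage the full-cycle product must be 1, so the missing rate is 1 / 2.0553 ≈ 0.4865470.

0.48655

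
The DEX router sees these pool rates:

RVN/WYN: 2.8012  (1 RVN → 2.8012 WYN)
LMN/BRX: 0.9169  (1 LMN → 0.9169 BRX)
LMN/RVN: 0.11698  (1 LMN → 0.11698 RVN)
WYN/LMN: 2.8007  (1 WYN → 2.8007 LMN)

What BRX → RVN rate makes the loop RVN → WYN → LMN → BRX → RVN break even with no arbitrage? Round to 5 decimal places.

Known legs of the cycle: 2.8012 × 2.8007 × 0.9169 = 7.193374678196
For no arbitrage the full-cycle product must be 1, so the missing rate is 1 / 7.193374678196 ≈ 0.1390168.

0.13902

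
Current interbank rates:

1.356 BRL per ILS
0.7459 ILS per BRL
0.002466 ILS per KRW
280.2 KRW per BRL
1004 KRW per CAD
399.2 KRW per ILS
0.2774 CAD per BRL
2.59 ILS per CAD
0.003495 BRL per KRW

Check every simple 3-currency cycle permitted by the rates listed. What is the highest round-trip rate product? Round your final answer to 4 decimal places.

1.0407

KRW→BRL→ILS→KRW: 0.003495 × 0.7459 × 399.2 = 1.04068
BRL→CAD→ILS→BRL: 0.2774 × 2.59 × 1.356 = 0.97424
KRW→BRL→CAD→KRW: 0.003495 × 0.2774 × 1004 = 0.97339
KRW→ILS→BRL→KRW: 0.002466 × 1.356 × 280.2 = 0.93696
Maximum is KRW→BRL→ILS→KRW at 1.0407; arbitrage exists.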